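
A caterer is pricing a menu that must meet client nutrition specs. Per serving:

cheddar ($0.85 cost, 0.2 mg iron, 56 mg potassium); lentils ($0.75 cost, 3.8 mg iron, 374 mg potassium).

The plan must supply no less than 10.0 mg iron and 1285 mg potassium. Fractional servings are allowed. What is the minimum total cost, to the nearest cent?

$2.58

A basic optimal solution has at most two foods positive. Try each food alone and each pair with both targets met exactly.
cheddar only: max(10.0/0.2, 1285/56) = 50 servings → $42.50.
lentils only: max(10.0/3.8, 1285/374) = 3.436 servings → $2.58.
cheddar + lentils with both tight: 8.283 servings and 2.196 servings → $8.69.
The minimum over all feasible corners is $2.58.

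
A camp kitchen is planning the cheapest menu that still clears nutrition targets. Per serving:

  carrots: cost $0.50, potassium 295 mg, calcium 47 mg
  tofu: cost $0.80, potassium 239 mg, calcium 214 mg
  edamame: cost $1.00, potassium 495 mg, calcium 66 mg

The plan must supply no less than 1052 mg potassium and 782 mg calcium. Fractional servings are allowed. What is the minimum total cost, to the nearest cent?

Check every corner: each single food scaled to meet both minima, and each pair solved so both constraints bind.
carrots only: max(1052/295, 782/47) = 16.64 servings → $8.32.
tofu only: max(1052/239, 782/214) = 4.402 servings → $3.52.
edamame only: max(1052/495, 782/66) = 11.85 servings → $11.85.
carrots + tofu with both tight: 0.7367 servings and 3.492 servings → $3.16.
carrots + edamame: the both-tight solution has a negative serving — not a feasible corner.
tofu + edamame with both tight: 3.523 servings and 0.424 servings → $3.24.
Cheapest feasible corner: $3.16.

$3.16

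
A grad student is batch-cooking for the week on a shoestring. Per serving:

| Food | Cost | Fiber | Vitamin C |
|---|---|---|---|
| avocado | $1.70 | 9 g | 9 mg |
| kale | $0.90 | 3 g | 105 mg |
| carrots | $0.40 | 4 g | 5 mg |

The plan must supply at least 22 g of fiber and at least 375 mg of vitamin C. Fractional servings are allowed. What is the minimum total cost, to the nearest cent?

$4.26

Two binding constraints pin down two serving amounts, so the optimal mix uses at most two foods. The candidates are each food alone (scaled to the tighter of fiber/vitamin C) and each pair with both constraints tight.
avocado only: max(22/9, 375/9) = 41.67 servings → $70.83.
kale only: max(22/3, 375/105) = 7.333 servings → $6.60.
carrots only: max(22/4, 375/5) = 75 servings → $30.00.
avocado + kale with both tight: 1.291 servings and 3.461 servings → $5.31.
avocado + carrots with both targets exact would need a negative amount; discard.
kale + carrots with both tight: 3.432 servings and 2.926 servings → $4.26.
The minimum over all feasible corners is $4.26.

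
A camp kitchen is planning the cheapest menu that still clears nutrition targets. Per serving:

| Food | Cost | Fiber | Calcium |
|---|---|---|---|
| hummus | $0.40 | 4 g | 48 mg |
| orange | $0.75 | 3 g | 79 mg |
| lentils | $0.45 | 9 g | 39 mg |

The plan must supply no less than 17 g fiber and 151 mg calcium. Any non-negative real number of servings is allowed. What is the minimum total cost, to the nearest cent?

$1.35

Minimising a linear cost over {fiber ≥ 17, calcium ≥ 151, servings ≥ 0} — the optimum is at a vertex, using one or two foods.
hummus only: max(17/4, 151/48) = 4.25 servings → $1.70.
orange only: max(17/3, 151/79) = 5.667 servings → $4.25.
lentils only: max(17/9, 151/39) = 3.872 servings → $1.74.
hummus + orange: intersection lies outside the first quadrant.
hummus + lentils with both tight: 2.522 servings and 0.7681 servings → $1.35.
orange + lentils with both tight: 1.172 servings and 1.498 servings → $1.55.
So the least-cost plan costs $1.35.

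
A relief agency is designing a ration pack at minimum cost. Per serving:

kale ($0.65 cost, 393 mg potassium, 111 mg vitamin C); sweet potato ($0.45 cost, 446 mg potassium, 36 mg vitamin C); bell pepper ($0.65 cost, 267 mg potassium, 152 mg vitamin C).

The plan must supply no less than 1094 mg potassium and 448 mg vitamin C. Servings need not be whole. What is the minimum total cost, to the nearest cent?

For a min-cost LP with two ≥-constraints, a basic feasible solution has at most two positive variables.
kale only: max(1094/393, 448/111) = 4.036 servings → $2.62.
sweet potato only: max(1094/446, 448/36) = 12.44 servings → $5.60.
bell pepper only: max(1094/267, 448/152) = 4.097 servings → $2.66.
kale + sweet potato with both targets exact would need a negative amount; discard.
kale + bell pepper with both tight: 1.551 servings and 1.815 servings → $2.19.
sweet potato + bell pepper with both tight: 0.8022 servings and 2.757 servings → $2.15.
The minimum over all feasible corners is $2.15.

$2.15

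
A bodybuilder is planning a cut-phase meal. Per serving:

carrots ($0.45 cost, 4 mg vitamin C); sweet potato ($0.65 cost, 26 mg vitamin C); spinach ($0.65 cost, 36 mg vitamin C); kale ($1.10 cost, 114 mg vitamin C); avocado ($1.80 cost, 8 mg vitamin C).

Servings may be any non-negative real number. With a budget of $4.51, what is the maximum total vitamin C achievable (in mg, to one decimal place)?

467.4 mg

Vitamin C per dollar: kale 103.6, spinach 55.38, sweet potato 40, carrots 8.889, avocado 4.444.
With no serving limits, spend the whole cost allowance on kale: $4.51 / $1.10 × 114 mg = 467.4 mg.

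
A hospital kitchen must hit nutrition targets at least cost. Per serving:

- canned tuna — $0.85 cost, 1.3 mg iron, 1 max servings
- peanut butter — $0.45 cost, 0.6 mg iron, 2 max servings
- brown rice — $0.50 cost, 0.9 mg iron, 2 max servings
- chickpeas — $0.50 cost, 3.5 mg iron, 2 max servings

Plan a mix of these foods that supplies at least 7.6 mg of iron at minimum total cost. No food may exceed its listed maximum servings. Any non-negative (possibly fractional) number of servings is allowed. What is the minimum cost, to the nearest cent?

$1.33

Cost per mg of iron: chickpeas $0.1429, brown rice $0.5556, canned tuna $0.6538, peanut butter $0.7500.
Take 2 servings of chickpeas: +7.0 mg iron for $1.00 (total $1.00, still need 0.6 mg).
Take 0.6667 servings of brown rice: +0.6 mg iron for $0.33 (total $1.33, still need 0.0 mg).
Filling from the cheapest source first is optimal under one linear minimum: $1.33.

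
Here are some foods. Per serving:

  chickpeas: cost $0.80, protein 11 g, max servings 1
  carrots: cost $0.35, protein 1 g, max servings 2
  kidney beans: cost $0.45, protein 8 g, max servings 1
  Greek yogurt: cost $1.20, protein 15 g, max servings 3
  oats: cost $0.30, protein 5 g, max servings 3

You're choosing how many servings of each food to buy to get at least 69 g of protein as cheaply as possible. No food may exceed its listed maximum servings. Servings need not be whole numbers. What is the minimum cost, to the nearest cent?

$4.95

Cost per g of protein: kidney beans $0.0563, oats $0.0600, chickpeas $0.0727, Greek yogurt $0.0800, carrots $0.3500.
Take 1 serving of kidney beans: +8.0 g protein for $0.45 (total $0.45, still need 61.0 g).
Take 3 servings of oats: +15.0 g protein for $0.90 (total $1.35, still need 46.0 g).
Take 1 serving of chickpeas: +11.0 g protein for $0.80 (total $2.15, still need 35.0 g).
Take 2.333 servings of Greek yogurt: +35.0 g protein for $2.80 (total $4.95, still need 0.0 g).
Greedy by cheapest-per-g is optimal for a single linear constraint, so the minimum cost is $4.95.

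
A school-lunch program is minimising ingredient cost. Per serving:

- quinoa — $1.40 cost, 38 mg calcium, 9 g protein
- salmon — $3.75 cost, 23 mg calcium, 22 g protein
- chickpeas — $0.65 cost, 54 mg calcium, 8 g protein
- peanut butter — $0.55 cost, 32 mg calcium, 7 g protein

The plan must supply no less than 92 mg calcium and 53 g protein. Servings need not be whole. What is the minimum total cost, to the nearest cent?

$4.16

At the optimum either one food covers both requirements or two foods hit both targets exactly; no other combination can be cheaper.
quinoa only: max(92/38, 53/9) = 5.889 servings → $8.24.
salmon only: max(92/23, 53/22) = 4 servings → $15.00.
chickpeas only: max(92/54, 53/8) = 6.625 servings → $4.31.
peanut butter only: max(92/32, 53/7) = 7.571 servings → $4.16.
quinoa + salmon with both tight: 1.28 servings and 1.886 servings → $8.86.
quinoa + chickpeas: the both-tight solution has a negative serving — not a feasible corner.
quinoa + peanut butter: intersection lies outside the first quadrant.
salmon + chickpeas with both tight: 2.118 servings and 0.8018 servings → $8.46.
salmon + peanut butter with both tight: 1.937 servings and 1.483 servings → $8.08.
chickpeas + peanut butter: the both-tight solution has a negative serving — not a feasible corner.
The minimum over all feasible corners is $4.16.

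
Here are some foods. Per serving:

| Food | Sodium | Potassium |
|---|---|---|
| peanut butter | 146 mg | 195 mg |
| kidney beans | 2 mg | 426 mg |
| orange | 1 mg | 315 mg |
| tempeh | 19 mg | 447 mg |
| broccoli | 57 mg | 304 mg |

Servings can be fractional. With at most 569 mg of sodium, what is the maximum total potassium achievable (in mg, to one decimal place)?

Potassium per mg sodium: orange 315, kidney beans 213, tempeh 23.53, broccoli 5.333, peanut butter 1.336.
With no serving limits, spend the whole sodium allowance on orange: 569 mg / 1 mg × 315 mg = 179235.0 mg.

179235.0 mg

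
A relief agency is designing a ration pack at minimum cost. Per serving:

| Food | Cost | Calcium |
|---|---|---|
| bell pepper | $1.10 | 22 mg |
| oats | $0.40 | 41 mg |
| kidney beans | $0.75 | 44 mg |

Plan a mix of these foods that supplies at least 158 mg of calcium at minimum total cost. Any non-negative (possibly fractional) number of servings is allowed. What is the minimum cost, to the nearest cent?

Cost per mg of calcium: oats $0.0098, kidney beans $0.0170, bell pepper $0.0500.
With no serving limits, use only oats: 158 mg / 41 mg = 3.854 servings × $0.40 = $1.54.

$1.54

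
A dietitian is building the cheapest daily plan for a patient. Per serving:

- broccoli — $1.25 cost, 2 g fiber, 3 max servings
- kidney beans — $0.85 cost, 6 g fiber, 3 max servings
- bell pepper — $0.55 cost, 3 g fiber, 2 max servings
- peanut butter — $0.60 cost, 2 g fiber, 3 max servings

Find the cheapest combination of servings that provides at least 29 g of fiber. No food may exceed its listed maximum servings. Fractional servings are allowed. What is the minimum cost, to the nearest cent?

$5.15

Cost per g of fiber: kidney beans $0.1417, bell pepper $0.1833, peanut butter $0.3000, broccoli $0.6250.
Take 3 servings of kidney beans: +18.0 g fiber for $2.55 (total $2.55, still need 11.0 g).
Take 2 servings of bell pepper: +6.0 g fiber for $1.10 (total $3.65, still need 5.0 g).
Take 2.5 servings of peanut butter: +5.0 g fiber for $1.50 (total $5.15, still need 0.0 g).
Filling from the cheapest source first is optimal under one linear minimum: $5.15.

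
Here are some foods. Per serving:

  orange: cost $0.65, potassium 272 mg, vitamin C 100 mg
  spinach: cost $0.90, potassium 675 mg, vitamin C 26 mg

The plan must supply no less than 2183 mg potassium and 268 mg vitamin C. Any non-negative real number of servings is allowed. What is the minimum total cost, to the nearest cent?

$3.50

The cheapest plan sits at a corner of the feasible region — with two constraints it uses at most two foods.
orange only: max(2183/272, 268/100) = 8.026 servings → $5.22.
spinach only: max(2183/675, 268/26) = 10.31 servings → $9.28.
orange + spinach with both tight: 2.054 servings and 2.406 servings → $3.50.
The minimum over all feasible corners is $3.50.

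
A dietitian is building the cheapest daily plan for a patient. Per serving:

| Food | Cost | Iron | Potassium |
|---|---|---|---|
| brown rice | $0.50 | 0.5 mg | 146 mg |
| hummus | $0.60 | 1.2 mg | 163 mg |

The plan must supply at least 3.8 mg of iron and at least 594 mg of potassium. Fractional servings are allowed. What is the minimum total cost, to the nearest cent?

With two linear requirements the optimum uses one or two foods; enumerate the corners.
brown rice only: max(3.8/0.5, 594/146) = 7.6 servings → $3.80.
hummus only: max(3.8/1.2, 594/163) = 3.644 servings → $2.19.
brown rice + hummus with both tight: 0.9968 servings and 2.751 servings → $2.15.
So the least-cost plan costs $2.15.

$2.15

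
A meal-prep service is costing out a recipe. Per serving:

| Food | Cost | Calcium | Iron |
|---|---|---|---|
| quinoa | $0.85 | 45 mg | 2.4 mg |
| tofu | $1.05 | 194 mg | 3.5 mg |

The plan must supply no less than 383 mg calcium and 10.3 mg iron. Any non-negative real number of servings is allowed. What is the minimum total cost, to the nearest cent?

quinoa only: max(383/45, 10.3/2.4) = 8.511 servings → $7.23.
tofu only: max(383/194, 10.3/3.5) = 2.943 servings → $3.09.
quinoa + tofu with both tight: 2.135 servings and 1.479 servings → $3.37.
Cheapest feasible corner: $3.09.

$3.09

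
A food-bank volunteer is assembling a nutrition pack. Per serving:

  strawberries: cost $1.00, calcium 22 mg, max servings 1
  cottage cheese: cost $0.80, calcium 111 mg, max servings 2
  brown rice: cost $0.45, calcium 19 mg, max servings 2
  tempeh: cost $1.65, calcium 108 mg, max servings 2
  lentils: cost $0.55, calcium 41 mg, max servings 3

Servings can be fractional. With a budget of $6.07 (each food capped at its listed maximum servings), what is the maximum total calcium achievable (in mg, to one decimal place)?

529.6 mg

Calcium per dollar: cottage cheese 138.8, lentils 74.55, tempeh 65.45, brown rice 42.22, strawberries 22.
Take 2 servings of cottage cheese: spends $1.60, +222.0 mg calcium (running total 222.0 mg).
Take 3 servings of lentils: spends $1.65, +123.0 mg calcium (running total 345.0 mg).
Take 1.709 servings of tempeh: spends $2.82, +184.6 mg calcium (running total 529.6 mg).
Greedy by best ratio exhausts the cost allowance optimally: 529.6 mg.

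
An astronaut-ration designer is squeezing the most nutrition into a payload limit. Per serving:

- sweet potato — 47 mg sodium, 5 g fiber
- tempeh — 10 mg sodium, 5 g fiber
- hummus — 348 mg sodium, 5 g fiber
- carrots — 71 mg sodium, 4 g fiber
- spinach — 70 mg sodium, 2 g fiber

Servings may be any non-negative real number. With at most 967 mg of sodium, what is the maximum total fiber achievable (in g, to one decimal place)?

Fiber per mg sodium: tempeh 0.5, sweet potato 0.1064, carrots 0.05634, spinach 0.02857, hummus 0.01437.
With no serving limits, spend the whole sodium allowance on tempeh: 967 mg / 10 mg × 5 g = 483.5 g.

483.5 g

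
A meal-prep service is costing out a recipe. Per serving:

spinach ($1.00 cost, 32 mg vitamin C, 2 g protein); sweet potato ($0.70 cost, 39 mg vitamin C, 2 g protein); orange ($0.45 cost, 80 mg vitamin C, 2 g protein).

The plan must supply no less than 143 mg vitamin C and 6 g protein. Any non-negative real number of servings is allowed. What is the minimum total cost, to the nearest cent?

$1.35

Check every corner: each single food scaled to meet both minima, and each pair solved so both constraints bind.
spinach only: max(143/32, 6/2) = 4.469 servings → $4.47.
sweet potato only: max(143/39, 6/2) = 3.667 servings → $2.57.
orange only: max(143/80, 6/2) = 3 servings → $1.35.
spinach + sweet potato: intersection lies outside the first quadrant.
spinach + orange with both tight: 2.021 servings and 0.9792 servings → $2.46.
sweet potato + orange with both tight: 2.366 servings and 0.6341 servings → $1.94.
So the least-cost plan costs $1.35.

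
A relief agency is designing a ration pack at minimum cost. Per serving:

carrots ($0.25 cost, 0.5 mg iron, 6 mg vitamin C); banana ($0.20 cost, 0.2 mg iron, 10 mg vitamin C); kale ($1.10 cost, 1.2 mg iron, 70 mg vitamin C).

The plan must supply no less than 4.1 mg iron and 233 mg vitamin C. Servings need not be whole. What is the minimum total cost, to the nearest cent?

carrots only: max(4.1/0.5, 233/6) = 38.83 servings → $9.71.
banana only: max(4.1/0.2, 233/10) = 23.3 servings → $4.66.
kale only: max(4.1/1.2, 233/70) = 3.417 servings → $3.76.
carrots + banana with both targets exact would need a negative amount; discard.
carrots + kale with both tight: 0.2662 servings and 3.306 servings → $3.70.
banana + kale with both tight: 3.7 servings and 2.8 servings → $3.82.
Cheapest feasible corner: $3.70.

$3.70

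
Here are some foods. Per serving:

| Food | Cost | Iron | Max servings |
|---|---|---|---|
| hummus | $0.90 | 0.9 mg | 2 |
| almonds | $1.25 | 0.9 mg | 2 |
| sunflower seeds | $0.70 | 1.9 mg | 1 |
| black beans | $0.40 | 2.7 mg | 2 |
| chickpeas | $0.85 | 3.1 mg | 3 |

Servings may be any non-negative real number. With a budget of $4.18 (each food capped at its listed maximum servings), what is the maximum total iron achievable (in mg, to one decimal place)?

Iron per dollar: black beans 6.75, chickpeas 3.647, sunflower seeds 2.714, hummus 1, almonds 0.72.
Take 2 servings of black beans: spends $0.80, +5.4 mg iron (running total 5.4 mg).
Take 3 servings of chickpeas: spends $2.55, +9.3 mg iron (running total 14.7 mg).
Take 1 serving of sunflower seeds: spends $0.70, +1.9 mg iron (running total 16.6 mg).
Take 0.1444 servings of hummus: spends $0.13, +0.1 mg iron (running total 16.7 mg).
Filling greedily by iron-per-dollar is optimal for one linear limit, giving 16.7 mg.

16.7 mg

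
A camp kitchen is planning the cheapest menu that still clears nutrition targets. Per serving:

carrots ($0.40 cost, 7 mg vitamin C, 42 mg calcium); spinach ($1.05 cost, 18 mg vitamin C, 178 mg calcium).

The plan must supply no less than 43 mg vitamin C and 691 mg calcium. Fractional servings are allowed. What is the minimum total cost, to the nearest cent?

$4.08

At the optimum either one food covers both requirements or two foods hit both targets exactly; no other combination can be cheaper.
carrots only: max(43/7, 691/42) = 16.45 servings → $6.58.
spinach only: max(43/18, 691/178) = 3.882 servings → $4.08.
carrots + spinach with both targets exact would need a negative amount; discard.
The minimum over all feasible corners is $4.08.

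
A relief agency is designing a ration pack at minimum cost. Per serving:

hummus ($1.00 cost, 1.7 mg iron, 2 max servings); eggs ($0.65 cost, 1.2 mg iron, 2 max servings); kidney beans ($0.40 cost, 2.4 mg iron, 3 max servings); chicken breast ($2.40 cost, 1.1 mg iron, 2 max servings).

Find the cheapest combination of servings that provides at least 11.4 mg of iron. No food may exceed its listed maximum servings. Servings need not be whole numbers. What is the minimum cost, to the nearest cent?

Cost per mg of iron: kidney beans $0.1667, eggs $0.5417, hummus $0.5882, chicken breast $2.1818.
Take 3 servings of kidney beans: +7.2 mg iron for $1.20 (total $1.20, still need 4.2 mg).
Take 2 servings of eggs: +2.4 mg iron for $1.30 (total $2.50, still need 1.8 mg).
Take 1.059 servings of hummus: +1.8 mg iron for $1.06 (total $3.56, still need 0.0 mg).
Greedy by cheapest-per-mg is optimal for a single linear constraint, so the minimum cost is $3.56.

$3.56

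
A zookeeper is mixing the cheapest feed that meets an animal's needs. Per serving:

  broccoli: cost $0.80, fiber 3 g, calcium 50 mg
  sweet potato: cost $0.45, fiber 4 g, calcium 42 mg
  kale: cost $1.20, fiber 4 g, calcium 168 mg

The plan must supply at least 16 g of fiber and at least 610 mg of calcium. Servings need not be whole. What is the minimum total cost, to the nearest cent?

$4.43

This is a tiny linear program; its minimum lies at a vertex of the feasible set. List the vertices and price them.
broccoli only: max(16/3, 610/50) = 12.2 servings → $9.76.
sweet potato only: max(16/4, 610/42) = 14.52 servings → $6.54.
kale only: max(16/4, 610/168) = 4 servings → $4.80.
broccoli + sweet potato: intersection lies outside the first quadrant.
broccoli + kale with both tight: 0.8158 servings and 3.388 servings → $4.72.
sweet potato + kale with both tight: 0.4921 servings and 3.508 servings → $4.43.
So the least-cost plan costs $4.43.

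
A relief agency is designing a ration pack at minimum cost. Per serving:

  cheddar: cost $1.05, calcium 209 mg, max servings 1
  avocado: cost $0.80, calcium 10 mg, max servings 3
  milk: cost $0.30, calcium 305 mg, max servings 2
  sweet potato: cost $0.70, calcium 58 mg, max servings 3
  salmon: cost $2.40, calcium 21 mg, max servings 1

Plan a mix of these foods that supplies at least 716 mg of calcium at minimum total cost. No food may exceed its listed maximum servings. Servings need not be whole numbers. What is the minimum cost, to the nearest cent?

Cost per mg of calcium: milk $0.0010, cheddar $0.0050, sweet potato $0.0121, avocado $0.0800, salmon $0.1143.
Take 2 servings of milk: +610.0 mg calcium for $0.60 (total $0.60, still need 106.0 mg).
Take 0.5072 servings of cheddar: +106.0 mg calcium for $0.53 (total $1.13, still need 0.0 mg).
Greedy by cheapest-per-mg is optimal for a single linear constraint, so the minimum cost is $1.13.

$1.13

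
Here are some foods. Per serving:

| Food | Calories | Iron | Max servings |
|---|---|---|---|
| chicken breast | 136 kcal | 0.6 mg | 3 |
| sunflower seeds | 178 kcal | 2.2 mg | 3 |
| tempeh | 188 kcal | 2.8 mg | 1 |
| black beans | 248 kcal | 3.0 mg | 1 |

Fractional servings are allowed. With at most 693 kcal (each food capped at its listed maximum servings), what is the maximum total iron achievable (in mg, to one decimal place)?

Iron per kcal: tempeh 0.01489, sunflower seeds 0.01236, black beans 0.0121, chicken breast 0.004412.
Take 1 serving of tempeh: uses 188 kcal, +2.8 mg iron (running total 2.8 mg).
Take 2.837 servings of sunflower seeds: uses 505 kcal, +6.2 mg iron (running total 9.0 mg).
Greedy by best ratio exhausts the calories allowance optimally: 9.0 mg.

9.0 mg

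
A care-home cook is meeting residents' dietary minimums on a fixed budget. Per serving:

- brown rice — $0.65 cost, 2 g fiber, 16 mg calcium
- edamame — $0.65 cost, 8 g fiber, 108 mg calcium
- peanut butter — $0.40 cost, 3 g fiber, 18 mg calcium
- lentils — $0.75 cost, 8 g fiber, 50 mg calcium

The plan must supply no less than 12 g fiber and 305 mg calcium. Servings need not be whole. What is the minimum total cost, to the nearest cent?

brown rice only: max(12/2, 305/16) = 19.06 servings → $12.39.
edamame only: max(12/8, 305/108) = 2.824 servings → $1.84.
peanut butter only: max(12/3, 305/18) = 16.94 servings → $6.78.
lentils only: max(12/8, 305/50) = 6.1 servings → $4.58.
brown rice + edamame with both targets exact would need a negative amount; discard.
brown rice + peanut butter with both targets exact would need a negative amount; discard.
brown rice + lentils: the both-tight solution has a negative serving — not a feasible corner.
edamame + peanut butter: intersection lies outside the first quadrant.
edamame + lentils with both targets exact would need a negative amount; discard.
peanut butter + lentils with both targets exact would need a negative amount; discard.
Cheapest feasible corner: $1.84.

$1.84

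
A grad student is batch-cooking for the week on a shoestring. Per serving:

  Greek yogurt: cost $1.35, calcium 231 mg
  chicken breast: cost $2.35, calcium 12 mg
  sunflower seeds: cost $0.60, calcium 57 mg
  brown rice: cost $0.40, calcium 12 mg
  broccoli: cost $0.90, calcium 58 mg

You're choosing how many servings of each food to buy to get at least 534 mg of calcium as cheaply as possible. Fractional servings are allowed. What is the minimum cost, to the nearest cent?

$3.12

Cost per mg of calcium: Greek yogurt $0.0058, sunflower seeds $0.0105, broccoli $0.0155, brown rice $0.0333, chicken breast $0.1958.
With no serving limits, use only Greek yogurt: 534 mg / 231 mg = 2.312 servings × $1.35 = $3.12.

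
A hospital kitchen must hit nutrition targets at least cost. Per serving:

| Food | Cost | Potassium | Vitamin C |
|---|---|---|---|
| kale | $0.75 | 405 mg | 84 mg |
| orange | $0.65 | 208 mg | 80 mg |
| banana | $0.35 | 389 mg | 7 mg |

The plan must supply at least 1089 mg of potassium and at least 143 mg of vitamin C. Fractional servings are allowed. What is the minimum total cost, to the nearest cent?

With two linear requirements the optimum uses one or two foods; enumerate the corners.
kale only: max(1089/405, 143/84) = 2.689 servings → $2.02.
orange only: max(1089/208, 143/80) = 5.236 servings → $3.40.
banana only: max(1089/389, 143/7) = 20.43 servings → $7.15.
kale + orange with both targets exact would need a negative amount; discard.
kale + banana with both tight: 1.609 servings and 1.125 servings → $1.60.
orange + banana with both tight: 1.618 servings and 1.934 servings → $1.73.
So the least-cost plan costs $1.60.

$1.60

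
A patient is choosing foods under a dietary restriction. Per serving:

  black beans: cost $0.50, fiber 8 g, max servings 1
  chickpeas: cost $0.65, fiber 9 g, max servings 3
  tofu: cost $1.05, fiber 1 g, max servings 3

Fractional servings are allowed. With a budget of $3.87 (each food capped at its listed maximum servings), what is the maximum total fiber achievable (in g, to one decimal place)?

36.4 g

Fiber per dollar: black beans 16, chickpeas 13.85, tofu 0.9524.
Take 1 serving of black beans: spends $0.50, +8.0 g fiber (running total 8.0 g).
Take 3 servings of chickpeas: spends $1.95, +27.0 g fiber (running total 35.0 g).
Take 1.352 servings of tofu: spends $1.42, +1.4 g fiber (running total 36.4 g).
Greedy by best ratio exhausts the cost allowance optimally: 36.4 g.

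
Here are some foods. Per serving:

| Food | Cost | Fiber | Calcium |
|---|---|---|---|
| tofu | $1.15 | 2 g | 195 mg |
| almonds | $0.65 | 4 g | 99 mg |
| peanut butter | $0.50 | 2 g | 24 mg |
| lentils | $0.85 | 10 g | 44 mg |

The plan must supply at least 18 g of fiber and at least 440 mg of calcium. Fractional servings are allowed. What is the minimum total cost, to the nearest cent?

Two binding constraints pin down two serving amounts, so the optimal mix uses at most two foods. The candidates are each food alone (scaled to the tighter of fiber/calcium) and each pair with both constraints tight.
tofu only: max(18/2, 440/195) = 9 servings → $10.35.
almonds only: max(18/4, 440/99) = 4.5 servings → $2.92.
peanut butter only: max(18/2, 440/24) = 18.33 servings → $9.17.
lentils only: max(18/10, 440/44) = 10 servings → $8.50.
tofu + almonds: intersection lies outside the first quadrant.
tofu + peanut butter with both tight: 1.31 servings and 7.69 servings → $5.35.
tofu + lentils with both tight: 1.938 servings and 1.412 servings → $3.43.
almonds + peanut butter with both tight: 4.392 servings and 0.2157 servings → $2.96.
almonds + lentils with both tight: 4.432 servings and 0.02703 servings → $2.90.
peanut butter + lentils with both targets exact would need a negative amount; discard.
So the least-cost plan costs $2.90.

$2.90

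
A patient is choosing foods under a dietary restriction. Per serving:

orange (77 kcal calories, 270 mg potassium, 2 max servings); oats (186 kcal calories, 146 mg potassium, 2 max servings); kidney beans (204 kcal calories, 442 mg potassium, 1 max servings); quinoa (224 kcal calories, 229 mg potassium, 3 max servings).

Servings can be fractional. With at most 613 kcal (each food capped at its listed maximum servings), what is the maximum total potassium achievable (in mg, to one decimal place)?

1242.7 mg

Potassium per kcal: orange 3.506, kidney beans 2.167, quinoa 1.022, oats 0.7849.
Take 2 servings of orange: uses 154 kcal, +540.0 mg potassium (running total 540.0 mg).
Take 1 serving of kidney beans: uses 204 kcal, +442.0 mg potassium (running total 982.0 mg).
Take 1.138 servings of quinoa: uses 255 kcal, +260.7 mg potassium (running total 1242.7 mg).
Filling greedily by potassium-per-kcal is optimal for one linear limit, giving 1242.7 mg.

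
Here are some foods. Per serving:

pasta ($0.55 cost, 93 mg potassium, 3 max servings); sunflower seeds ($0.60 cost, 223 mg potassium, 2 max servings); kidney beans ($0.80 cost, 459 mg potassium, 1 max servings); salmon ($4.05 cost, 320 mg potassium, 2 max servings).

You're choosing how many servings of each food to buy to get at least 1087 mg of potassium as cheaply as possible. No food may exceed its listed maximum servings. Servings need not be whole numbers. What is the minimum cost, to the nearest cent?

$3.08

Cost per mg of potassium: kidney beans $0.0017, sunflower seeds $0.0027, pasta $0.0059, salmon $0.0127.
Take 1 serving of kidney beans: +459.0 mg potassium for $0.80 (total $0.80, still need 628.0 mg).
Take 2 servings of sunflower seeds: +446.0 mg potassium for $1.20 (total $2.00, still need 182.0 mg).
Take 1.957 servings of pasta: +182.0 mg potassium for $1.08 (total $3.08, still need 0.0 mg).
Filling from the cheapest source first is optimal under one linear minimum: $3.08.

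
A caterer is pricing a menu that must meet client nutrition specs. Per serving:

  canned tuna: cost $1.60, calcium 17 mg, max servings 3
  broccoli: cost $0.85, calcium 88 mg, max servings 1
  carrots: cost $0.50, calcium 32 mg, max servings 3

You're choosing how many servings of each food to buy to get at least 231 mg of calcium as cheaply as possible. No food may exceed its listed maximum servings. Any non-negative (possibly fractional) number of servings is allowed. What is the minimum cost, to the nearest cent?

$6.77

Cost per mg of calcium: broccoli $0.0097, carrots $0.0156, canned tuna $0.0941.
Take 1 serving of broccoli: +88.0 mg calcium for $0.85 (total $0.85, still need 143.0 mg).
Take 3 servings of carrots: +96.0 mg calcium for $1.50 (total $2.35, still need 47.0 mg).
Take 2.765 servings of canned tuna: +47.0 mg calcium for $4.42 (total $6.77, still need 0.0 mg).
Greedy by cheapest-per-mg is optimal for a single linear constraint, so the minimum cost is $6.77.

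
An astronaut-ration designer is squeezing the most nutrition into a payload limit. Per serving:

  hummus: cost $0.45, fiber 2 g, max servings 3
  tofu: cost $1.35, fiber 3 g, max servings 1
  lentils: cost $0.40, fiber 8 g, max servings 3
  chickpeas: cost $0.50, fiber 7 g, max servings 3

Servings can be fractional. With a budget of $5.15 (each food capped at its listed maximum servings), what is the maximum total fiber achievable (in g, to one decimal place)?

Fiber per dollar: lentils 20, chickpeas 14, hummus 4.444, tofu 2.222.
Take 3 servings of lentils: spends $1.20, +24.0 g fiber (running total 24.0 g).
Take 3 servings of chickpeas: spends $1.50, +21.0 g fiber (running total 45.0 g).
Take 3 servings of hummus: spends $1.35, +6.0 g fiber (running total 51.0 g).
Take 0.8148 servings of tofu: spends $1.10, +2.4 g fiber (running total 53.4 g).
Greedy by best ratio exhausts the cost allowance optimally: 53.4 g.

53.4 g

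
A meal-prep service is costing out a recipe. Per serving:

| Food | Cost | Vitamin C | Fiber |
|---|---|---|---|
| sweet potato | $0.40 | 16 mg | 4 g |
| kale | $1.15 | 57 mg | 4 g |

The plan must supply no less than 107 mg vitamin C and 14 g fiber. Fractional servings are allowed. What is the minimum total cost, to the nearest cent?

$2.33

Check every corner: each single food scaled to meet both minima, and each pair solved so both constraints bind.
sweet potato only: max(107/16, 14/4) = 6.688 servings → $2.67.
kale only: max(107/57, 14/4) = 3.5 servings → $4.03.
sweet potato + kale with both tight: 2.256 servings and 1.244 servings → $2.33.
The minimum over all feasible corners is $2.33.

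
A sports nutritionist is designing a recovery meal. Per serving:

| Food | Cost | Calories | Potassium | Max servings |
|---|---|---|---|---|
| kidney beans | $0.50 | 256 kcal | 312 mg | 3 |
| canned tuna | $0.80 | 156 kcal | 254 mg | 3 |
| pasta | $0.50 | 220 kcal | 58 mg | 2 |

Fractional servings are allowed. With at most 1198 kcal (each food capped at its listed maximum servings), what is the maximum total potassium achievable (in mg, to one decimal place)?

Potassium per kcal: canned tuna 1.628, kidney beans 1.219, pasta 0.2636.
Take 3 servings of canned tuna: uses 468 kcal, +762.0 mg potassium (running total 762.0 mg).
Take 2.852 servings of kidney beans: uses 730 kcal, +889.7 mg potassium (running total 1651.7 mg).
Filling greedily by potassium-per-kcal is optimal for one linear limit, giving 1651.7 mg.

1651.7 mg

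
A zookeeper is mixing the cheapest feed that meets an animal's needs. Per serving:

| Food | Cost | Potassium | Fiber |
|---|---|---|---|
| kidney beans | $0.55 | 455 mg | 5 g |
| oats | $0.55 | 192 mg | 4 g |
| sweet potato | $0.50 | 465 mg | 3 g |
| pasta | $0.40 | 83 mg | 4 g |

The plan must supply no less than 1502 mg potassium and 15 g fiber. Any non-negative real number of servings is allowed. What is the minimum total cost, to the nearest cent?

$1.77

Check every corner: each single food scaled to meet both minima, and each pair solved so both constraints bind.
kidney beans only: max(1502/455, 15/5) = 3.301 servings → $1.82.
oats only: max(1502/192, 15/4) = 7.823 servings → $4.30.
sweet potato only: max(1502/465, 15/3) = 5 servings → $2.50.
pasta only: max(1502/83, 15/4) = 18.1 servings → $7.24.
kidney beans + oats: the both-tight solution has a negative serving — not a feasible corner.
kidney beans + sweet potato with both tight: 2.572 servings and 0.7135 servings → $1.77.
kidney beans + pasta: the both-tight solution has a negative serving — not a feasible corner.
oats + sweet potato with both tight: 1.923 servings and 2.436 servings → $2.28.
oats + pasta with both targets exact would need a negative amount; discard.
sweet potato + pasta with both tight: 2.957 servings and 1.533 servings → $2.09.
The minimum over all feasible corners is $1.77.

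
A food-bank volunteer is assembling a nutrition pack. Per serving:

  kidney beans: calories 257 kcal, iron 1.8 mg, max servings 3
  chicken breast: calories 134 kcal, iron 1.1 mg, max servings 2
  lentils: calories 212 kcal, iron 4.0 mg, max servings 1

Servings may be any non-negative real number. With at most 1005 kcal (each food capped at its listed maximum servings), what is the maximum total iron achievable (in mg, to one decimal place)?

Iron per kcal: lentils 0.01887, chicken breast 0.008209, kidney beans 0.007004.
Take 1 serving of lentils: uses 212 kcal, +4.0 mg iron (running total 4.0 mg).
Take 2 servings of chicken breast: uses 268 kcal, +2.2 mg iron (running total 6.2 mg).
Take 2.043 servings of kidney beans: uses 525 kcal, +3.7 mg iron (running total 9.9 mg).
Filling greedily by iron-per-kcal is optimal for one linear limit, giving 9.9 mg.

9.9 mg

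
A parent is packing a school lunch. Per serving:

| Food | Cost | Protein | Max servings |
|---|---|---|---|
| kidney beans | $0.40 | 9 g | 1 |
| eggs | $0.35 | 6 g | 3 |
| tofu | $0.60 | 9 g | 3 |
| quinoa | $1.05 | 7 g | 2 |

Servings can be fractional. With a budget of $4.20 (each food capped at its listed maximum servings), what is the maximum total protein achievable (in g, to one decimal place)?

Protein per dollar: kidney beans 22.5, eggs 17.14, tofu 15, quinoa 6.667.
Take 1 serving of kidney beans: spends $0.40, +9.0 g protein (running total 9.0 g).
Take 3 servings of eggs: spends $1.05, +18.0 g protein (running total 27.0 g).
Take 3 servings of tofu: spends $1.80, +27.0 g protein (running total 54.0 g).
Take 0.9048 servings of quinoa: spends $0.95, +6.3 g protein (running total 60.3 g).
Filling greedily by protein-per-dollar is optimal for one linear limit, giving 60.3 g.

60.3 g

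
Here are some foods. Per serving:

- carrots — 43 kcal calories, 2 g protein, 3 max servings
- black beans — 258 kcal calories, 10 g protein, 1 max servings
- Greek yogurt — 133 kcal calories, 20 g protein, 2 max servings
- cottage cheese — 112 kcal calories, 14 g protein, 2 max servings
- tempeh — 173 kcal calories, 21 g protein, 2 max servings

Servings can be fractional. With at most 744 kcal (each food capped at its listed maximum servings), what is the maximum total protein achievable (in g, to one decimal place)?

Protein per kcal: Greek yogurt 0.1504, cottage cheese 0.125, tempeh 0.1214, carrots 0.04651, black beans 0.03876.
Take 2 servings of Greek yogurt: uses 266 kcal, +40.0 g protein (running total 40.0 g).
Take 2 servings of cottage cheese: uses 224 kcal, +28.0 g protein (running total 68.0 g).
Take 1.468 servings of tempeh: uses 254 kcal, +30.8 g protein (running total 98.8 g).
Filling greedily by protein-per-kcal is optimal for one linear limit, giving 98.8 g.

98.8 g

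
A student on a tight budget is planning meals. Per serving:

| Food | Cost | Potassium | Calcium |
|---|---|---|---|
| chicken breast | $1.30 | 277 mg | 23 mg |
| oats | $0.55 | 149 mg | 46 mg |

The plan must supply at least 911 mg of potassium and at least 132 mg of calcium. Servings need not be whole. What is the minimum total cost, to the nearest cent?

$3.36

At the optimum either one food covers both requirements or two foods hit both targets exactly; no other combination can be cheaper.
chicken breast only: max(911/277, 132/23) = 5.739 servings → $7.46.
oats only: max(911/149, 132/46) = 6.114 servings → $3.36.
chicken breast + oats with both tight: 2.387 servings and 1.676 servings → $4.03.
The minimum over all feasible corners is $3.36.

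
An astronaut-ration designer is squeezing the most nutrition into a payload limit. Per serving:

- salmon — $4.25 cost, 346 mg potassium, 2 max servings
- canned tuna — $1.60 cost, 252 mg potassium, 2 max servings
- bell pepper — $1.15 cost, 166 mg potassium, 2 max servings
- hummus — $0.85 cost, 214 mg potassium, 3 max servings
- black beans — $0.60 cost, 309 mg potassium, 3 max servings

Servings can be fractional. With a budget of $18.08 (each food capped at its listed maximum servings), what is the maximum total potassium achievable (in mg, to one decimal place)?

Potassium per dollar: black beans 515, hummus 251.8, canned tuna 157.5, bell pepper 144.3, salmon 81.41.
Take 3 servings of black beans: spends $1.80, +927.0 mg potassium (running total 927.0 mg).
Take 3 servings of hummus: spends $2.55, +642.0 mg potassium (running total 1569.0 mg).
Take 2 servings of canned tuna: spends $3.20, +504.0 mg potassium (running total 2073.0 mg).
Take 2 servings of bell pepper: spends $2.30, +332.0 mg potassium (running total 2405.0 mg).
Take 1.936 servings of salmon: spends $8.23, +670.0 mg potassium (running total 3075.0 mg).
Filling greedily by potassium-per-dollar is optimal for one linear limit, giving 3075.0 mg.

3075.0 mg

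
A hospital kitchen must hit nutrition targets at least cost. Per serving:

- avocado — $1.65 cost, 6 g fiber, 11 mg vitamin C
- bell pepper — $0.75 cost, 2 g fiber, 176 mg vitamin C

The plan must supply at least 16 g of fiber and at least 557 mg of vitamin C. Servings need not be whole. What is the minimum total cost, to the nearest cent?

A basic optimal solution has at most two foods positive. Try each food alone and each pair with both targets met exactly.
avocado only: max(16/6, 557/11) = 50.64 servings → $83.55.
bell pepper only: max(16/2, 557/176) = 8 servings → $6.00.
avocado + bell pepper with both tight: 1.646 servings and 3.062 servings → $5.01.
So the least-cost plan costs $5.01.

$5.01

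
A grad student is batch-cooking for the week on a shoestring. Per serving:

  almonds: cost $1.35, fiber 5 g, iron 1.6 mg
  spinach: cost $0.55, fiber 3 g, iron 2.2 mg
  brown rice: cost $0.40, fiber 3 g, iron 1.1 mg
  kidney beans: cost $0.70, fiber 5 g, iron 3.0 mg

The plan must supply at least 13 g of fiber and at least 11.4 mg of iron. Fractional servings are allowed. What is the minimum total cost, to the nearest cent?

$2.66

Minimising a linear cost over {fiber ≥ 13, iron ≥ 11.4, servings ≥ 0} — the optimum is at a vertex, using one or two foods.
almonds only: max(13/5, 11.4/1.6) = 7.125 servings → $9.62.
spinach only: max(13/3, 11.4/2.2) = 5.182 servings → $2.85.
brown rice only: max(13/3, 11.4/1.1) = 10.36 servings → $4.15.
kidney beans only: max(13/5, 11.4/3.0) = 3.8 servings → $2.66.
almonds + spinach with both targets exact would need a negative amount; discard.
almonds + brown rice: intersection lies outside the first quadrant.
almonds + kidney beans: intersection lies outside the first quadrant.
spinach + brown rice with both targets exact would need a negative amount; discard.
spinach + kidney beans with both targets exact would need a negative amount; discard.
brown rice + kidney beans: intersection lies outside the first quadrant.
Cheapest feasible corner: $2.66.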